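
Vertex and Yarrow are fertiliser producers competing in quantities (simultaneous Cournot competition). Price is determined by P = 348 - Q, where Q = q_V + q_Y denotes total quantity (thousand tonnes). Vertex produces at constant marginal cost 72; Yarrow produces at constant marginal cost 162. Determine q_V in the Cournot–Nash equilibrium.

Vertex's profit: π_V = (348 - Q)q_V - (72q_V). Setting ∂π_V/∂q_V = 0: 276 - 2q_V - (q_Y) = 0.
Yarrow's first-order condition: 186 - 2q_Y - (q_V) = 0.
So q_V = (276 - q_Y)/2 and q_Y = (186 - q_V)/2.
Substituting one into the other gives q_V = 122 and q_Y = 32.

122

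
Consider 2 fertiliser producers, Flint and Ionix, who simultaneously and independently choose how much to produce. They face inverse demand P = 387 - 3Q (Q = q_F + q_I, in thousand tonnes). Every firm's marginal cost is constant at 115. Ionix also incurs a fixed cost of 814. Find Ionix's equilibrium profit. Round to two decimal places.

Each firm earns π_i = (387 - 3Q)q_i - 115q_i.
Setting ∂π_i/∂q_i = 0 with rivals' quantities fixed: 272 - 6q_i - 3q_j = 0.
By symmetry each firm produces the same amount; substituting q_j = q_i yields q_i = 272/9.
Price P = 387 - 3·(544/9) = 617/3.
Ionix's profit: (617/3 - 115)·(272/9) - 814 = 1926.1481.

1926.15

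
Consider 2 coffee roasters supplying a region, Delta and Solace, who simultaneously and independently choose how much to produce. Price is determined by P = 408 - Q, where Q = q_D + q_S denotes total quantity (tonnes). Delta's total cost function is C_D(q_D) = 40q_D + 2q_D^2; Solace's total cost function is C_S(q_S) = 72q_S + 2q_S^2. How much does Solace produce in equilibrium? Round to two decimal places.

Delta's profit: π_D = (408 - Q)q_D - (40q_D + 2q_D²). Setting ∂π_D/∂q_D = 0: 368 - 6q_D - (q_S) = 0.
Solace's first-order condition: 336 - 6q_S - (q_D) = 0.
Rearranging gives the reaction functions q_D = (368 - q_S)/6 and q_S = (336 - q_D)/6.
Substituting one into the other gives q_D = 1872/35 and q_S = 1648/35.

47.09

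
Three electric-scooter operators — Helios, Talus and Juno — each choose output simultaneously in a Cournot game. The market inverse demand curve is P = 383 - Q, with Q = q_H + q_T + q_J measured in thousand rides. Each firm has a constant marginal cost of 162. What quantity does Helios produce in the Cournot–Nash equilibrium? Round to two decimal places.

Each firm earns π_i = (383 - Q)q_i - 162q_i.
Setting ∂π_i/∂q_i = 0 with rivals' quantities fixed: 221 - 2q_i - Σ_{j≠i} q_j = 0.
With identical firms every q_j equals q_i, so Σ_{j≠i} q_j = 2q_i and 221 = 4q_i, giving q_i = 221/4.

55.25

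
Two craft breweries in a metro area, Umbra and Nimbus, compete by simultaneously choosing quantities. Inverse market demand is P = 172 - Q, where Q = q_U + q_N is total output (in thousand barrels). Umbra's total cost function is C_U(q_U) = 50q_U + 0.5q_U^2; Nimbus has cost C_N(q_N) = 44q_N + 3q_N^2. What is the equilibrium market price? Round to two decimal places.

Umbra's profit: π_U = (172 - Q)q_U - (50q_U + (1/2)q_U²). Setting ∂π_U/∂q_U = 0: 122 - 3q_U - (q_N) = 0.
Nimbus's profit: π_N = (172 - Q)q_N - (44q_N + 3q_N²). Setting ∂π_N/∂q_N = 0: 128 - 8q_N - (q_U) = 0.
Rearranging gives the reaction functions q_U = (122 - q_N)/3 and q_N = (128 - q_U)/8.
Substituting one into the other gives q_U = 848/23 and q_N = 262/23.
Total output Q = 1110/23, so price P = 172 - 1110/23 = 123.7391.

123.74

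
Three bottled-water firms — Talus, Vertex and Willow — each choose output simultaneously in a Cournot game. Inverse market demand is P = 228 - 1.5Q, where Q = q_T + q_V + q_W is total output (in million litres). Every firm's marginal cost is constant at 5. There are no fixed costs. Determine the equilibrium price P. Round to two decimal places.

60.75

A representative firm's profit is π_i = q_i(228 - 1.5Q) - 5q_i.
Setting ∂π_i/∂q_i = 0 with rivals' quantities fixed: 223 - 3q_i - (3/2)·Σ_{j≠i} q_j = 0.
With identical firms every q_j equals q_i, so Σ_{j≠i} q_j = 2q_i and 223 = 6q_i, giving q_i = 223/6.
Total output Q = 223/2, so price P = 228 - (3/2)·(223/2) = 243/4.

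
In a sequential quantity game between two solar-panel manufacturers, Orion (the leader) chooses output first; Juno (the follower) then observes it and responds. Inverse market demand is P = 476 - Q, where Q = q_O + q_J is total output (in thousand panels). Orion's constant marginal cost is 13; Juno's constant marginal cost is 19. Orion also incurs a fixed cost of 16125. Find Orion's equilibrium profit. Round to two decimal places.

Solve by backward induction. Given q_O, the follower Juno maximises π_J = (476 - q_O - q_J)q_J - 19q_J.
∂π_J/∂q_J = 457 - q_O - 2q_J = 0 gives the reaction function q_J = (457 - q_O)/2.
The leader anticipates this reaction. Substituting into P = 476 - Q gives P = 495/2 - (1/2)q_O, so π_O = (495/2 - (1/2)q_O)q_O - 13q_O.
Maximising: ∂π_O/∂q_O = 469/2 - q_O = 0, giving q_O = 469/2.
Then q_J = (457 - 469/2)/2 = 445/4.
Price P = 476 - 1383/4 = 521/4.
Orion's profit: (521/4 - 13)·(469/2) - 16125 = 11370.1250.

11370.13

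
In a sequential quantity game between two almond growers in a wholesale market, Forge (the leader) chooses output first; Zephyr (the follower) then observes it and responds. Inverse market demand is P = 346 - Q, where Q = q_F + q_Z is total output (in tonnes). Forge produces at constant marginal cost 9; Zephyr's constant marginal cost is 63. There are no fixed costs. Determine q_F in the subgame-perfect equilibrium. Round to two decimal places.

The follower Zephyr best-responds to any q_F: π_Z = (346 - Q)q_Z - 63q_Z.
Setting the follower's marginal profit to zero, 283 - q_F - 2q_Z = 0, i.e. q_Z = (283 - q_F)/2.
Forge substitutes q_Z(q_F) into its own profit: π_F = q_F(346 - q_F - (283 - q_F)/2) - 9q_F = (409/2 - (1/2)q_F)q_F - 9q_F.
The leader's first-order condition 391/2 - q_F = 0 yields q_F = 391/2.
Then q_Z = (283 - 391/2)/2 = 175/4.

195.50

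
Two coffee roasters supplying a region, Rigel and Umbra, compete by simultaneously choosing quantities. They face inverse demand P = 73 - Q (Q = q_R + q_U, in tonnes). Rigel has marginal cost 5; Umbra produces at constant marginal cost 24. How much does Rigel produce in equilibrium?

29

Rigel's profit: π_R = (73 - Q)q_R - (5q_R). Setting ∂π_R/∂q_R = 0: 68 - 2q_R - (q_U) = 0.
Umbra's first-order condition: 49 - 2q_U - (q_R) = 0.
Best responses: q_R = (68 - q_U)/2, q_U = (49 - q_R)/2.
Solving the pair: q_R = 29, q_U = 10.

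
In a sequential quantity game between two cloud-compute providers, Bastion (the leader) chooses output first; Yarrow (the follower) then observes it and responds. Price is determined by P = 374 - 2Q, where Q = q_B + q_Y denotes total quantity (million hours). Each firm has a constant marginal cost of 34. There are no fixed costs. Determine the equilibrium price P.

119

The follower Yarrow best-responds to any q_B: π_Y = (374 - 2Q)q_Y - 34q_Y.
∂π_Y/∂q_Y = 340 - 2q_B - 4q_Y = 0 gives the reaction function q_Y = (340 - 2q_B)/4.
Bastion substitutes q_Y(q_B) into its own profit: π_B = q_B(374 - 2q_B - (340 - 2q_B)/2) - 34q_B = (204 - q_B)q_B - 34q_B.
Leader FOC: 170 - 2q_B = 0, so q_B = 85.
Then q_Y = (340 - 2·85)/4 = 85/2.
Total output Q = 255/2, so price P = 374 - 2·(255/2) = 119.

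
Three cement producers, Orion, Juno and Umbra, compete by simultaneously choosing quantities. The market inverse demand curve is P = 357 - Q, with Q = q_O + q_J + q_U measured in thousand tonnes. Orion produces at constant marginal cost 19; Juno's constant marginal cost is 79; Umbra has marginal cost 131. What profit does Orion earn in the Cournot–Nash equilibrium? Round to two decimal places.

Orion's profit: π_O = (357 - Q)q_O - (19q_O). Setting ∂π_O/∂q_O = 0: 338 - 2q_O - (q_J + q_U) = 0.
Juno's first-order condition: 278 - 2q_J - (q_O + q_U) = 0.
Umbra's first-order condition: 226 - 2q_U - (q_O + q_J) = 0.
Adding the 3 first-order conditions: 842 − 4Q = 0, so Q = 421/2.
Back-substituting: q_O = (338 − 421/2) = 255/2, q_J = (278 − 421/2) = 135/2, q_U = (226 − 421/2) = 31/2.
Price P = 357 - 421/2 = 293/2.
Orion's profit: (293/2 - 19)·(255/2) = 16256.2500.

16256.25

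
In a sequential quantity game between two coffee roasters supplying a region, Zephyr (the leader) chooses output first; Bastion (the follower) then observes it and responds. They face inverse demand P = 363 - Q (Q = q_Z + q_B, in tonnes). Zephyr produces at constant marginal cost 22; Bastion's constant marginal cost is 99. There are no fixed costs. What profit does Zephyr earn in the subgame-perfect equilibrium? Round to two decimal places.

21840.50

Solve by backward induction. Given q_Z, the follower Bastion maximises π_B = (363 - q_Z - q_B)q_B - 99q_B.
Setting the follower's marginal profit to zero, 264 - q_Z - 2q_B = 0, i.e. q_B = (264 - q_Z)/2.
Zephyr substitutes q_B(q_Z) into its own profit: π_Z = q_Z(363 - q_Z - (264 - q_Z)/2) - 22q_Z = (231 - (1/2)q_Z)q_Z - 22q_Z.
The leader's first-order condition 209 - q_Z = 0 yields q_Z = 209.
Then q_B = (264 - 209)/2 = 55/2.
Price P = 363 - 473/2 = 253/2.
Zephyr's profit: (253/2 - 22)·209 = 21840.5000.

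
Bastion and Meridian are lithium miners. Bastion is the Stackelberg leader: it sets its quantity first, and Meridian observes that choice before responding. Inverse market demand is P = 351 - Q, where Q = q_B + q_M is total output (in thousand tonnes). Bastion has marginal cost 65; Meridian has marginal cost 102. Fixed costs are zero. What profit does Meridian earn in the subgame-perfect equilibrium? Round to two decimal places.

1914.06

The follower Meridian best-responds to any q_B: π_M = (351 - Q)q_M - 102q_M.
Setting the follower's marginal profit to zero, 249 - q_B - 2q_M = 0, i.e. q_M = (249 - q_B)/2.
Bastion substitutes q_M(q_B) into its own profit: π_B = q_B(351 - q_B - (249 - q_B)/2) - 65q_B = (453/2 - (1/2)q_B)q_B - 65q_B.
Leader FOC: 323/2 - q_B = 0, so q_B = 323/2.
Then q_M = (249 - 323/2)/2 = 175/4.
Price P = 351 - 821/4 = 583/4.
Meridian's profit: (583/4 - 102)·(175/4) = 1914.0625.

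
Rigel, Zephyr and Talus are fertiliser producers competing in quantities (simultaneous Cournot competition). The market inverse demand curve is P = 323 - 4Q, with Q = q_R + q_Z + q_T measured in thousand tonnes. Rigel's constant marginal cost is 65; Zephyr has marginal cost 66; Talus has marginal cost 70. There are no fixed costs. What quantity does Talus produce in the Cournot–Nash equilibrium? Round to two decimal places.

15.25

Rigel's profit: π_R = (323 - 4Q)q_R - (65q_R). Setting ∂π_R/∂q_R = 0: 258 - 8q_R - 4(q_Z + q_T) = 0.
Zephyr's profit: π_Z = (323 - 4Q)q_Z - (66q_Z). Setting ∂π_Z/∂q_Z = 0: 257 - 8q_Z - 4(q_R + q_T) = 0.
Talus's profit: π_T = (323 - 4Q)q_T - (70q_T). Setting ∂π_T/∂q_T = 0: 253 - 8q_T - 4(q_R + q_Z) = 0.
Summing all 3 equations gives 768 − 16Q = 0, hence Q = 48.
Back-substituting: q_R = (258 − 192)/4 = 33/2, q_Z = (257 − 192)/4 = 65/4, q_T = (253 − 192)/4 = 61/4.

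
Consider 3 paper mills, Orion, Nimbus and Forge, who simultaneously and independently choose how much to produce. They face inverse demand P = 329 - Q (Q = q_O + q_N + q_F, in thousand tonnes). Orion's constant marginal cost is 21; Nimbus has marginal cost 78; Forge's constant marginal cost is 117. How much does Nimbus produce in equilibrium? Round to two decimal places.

58.25

Orion's profit: π_O = (329 - Q)q_O - (21q_O). Setting ∂π_O/∂q_O = 0: 308 - 2q_O - (q_N + q_F) = 0.
Nimbus's first-order condition: 251 - 2q_N - (q_O + q_F) = 0.
Forge's profit: π_F = (329 - Q)q_F - (117q_F). Setting ∂π_F/∂q_F = 0: 212 - 2q_F - (q_O + q_N) = 0.
Adding the 3 first-order conditions: 771 − 4Q = 0, so Q = 771/4.
Back-substituting: q_O = (308 − 771/4) = 461/4, q_N = (251 − 771/4) = 233/4, q_F = (212 − 771/4) = 77/4.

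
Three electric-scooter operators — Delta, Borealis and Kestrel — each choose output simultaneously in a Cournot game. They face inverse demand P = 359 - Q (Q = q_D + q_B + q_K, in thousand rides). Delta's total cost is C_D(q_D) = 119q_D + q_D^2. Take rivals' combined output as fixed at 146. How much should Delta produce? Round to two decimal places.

With rivals' combined output fixed at 146, Delta's profit is π_D = (359 - 146 - q_D)q_D - (119q_D + q_D²) = (213 - q_D)q_D - (119q_D + q_D²).
∂π_D/∂q_D = 94 - 4q_D = 0, so q_D = 47/2.

23.50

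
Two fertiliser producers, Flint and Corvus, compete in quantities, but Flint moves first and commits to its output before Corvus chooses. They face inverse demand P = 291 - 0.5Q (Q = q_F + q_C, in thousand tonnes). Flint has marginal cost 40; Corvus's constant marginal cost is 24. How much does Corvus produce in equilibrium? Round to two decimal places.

Solve by backward induction. Given q_F, the follower Corvus maximises π_C = (291 - (1/2)q_F - (1/2)q_C)q_C - 24q_C.
Setting the follower's marginal profit to zero, 267 - (1/2)q_F - q_C = 0, i.e. q_C = (267 - (1/2)q_F).
The leader anticipates this reaction. Substituting into P = 291 - 0.5Q gives P = 315/2 - (1/4)q_F, so π_F = (315/2 - (1/4)q_F)q_F - 40q_F.
The leader's first-order condition 235/2 - (1/2)q_F = 0 yields q_F = 235.
Then q_C = (267 - (1/2)·235) = 299/2.

149.50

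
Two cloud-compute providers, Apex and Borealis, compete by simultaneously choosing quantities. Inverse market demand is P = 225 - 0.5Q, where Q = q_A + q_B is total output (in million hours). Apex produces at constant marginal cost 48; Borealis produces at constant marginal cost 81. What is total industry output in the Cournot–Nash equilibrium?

214

Apex's profit: π_A = (225 - 0.5Q)q_A - (48q_A). Setting ∂π_A/∂q_A = 0: 177 - q_A - (1/2)(q_B) = 0.
Borealis's profit: π_B = (225 - 0.5Q)q_B - (81q_B). Setting ∂π_B/∂q_B = 0: 144 - q_B - (1/2)(q_A) = 0.
So q_A = (177 - (1/2)q_B) and q_B = (144 - (1/2)q_A).
Solving the pair: q_A = 140, q_B = 74.
Total output Q = 140 + 74 = 214.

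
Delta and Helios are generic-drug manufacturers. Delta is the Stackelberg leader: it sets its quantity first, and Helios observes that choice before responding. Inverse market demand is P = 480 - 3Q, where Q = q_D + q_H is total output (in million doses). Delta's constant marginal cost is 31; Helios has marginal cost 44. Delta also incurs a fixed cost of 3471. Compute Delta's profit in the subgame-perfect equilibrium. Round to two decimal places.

5422.50

Solve by backward induction. Given q_D, the follower Helios maximises π_H = (480 - 3q_D - 3q_H)q_H - 44q_H.
Setting the follower's marginal profit to zero, 436 - 3q_D - 6q_H = 0, i.e. q_H = (436 - 3q_D)/6.
The leader anticipates this reaction. Substituting into P = 480 - 3Q gives P = 262 - (3/2)q_D, so π_D = (262 - (3/2)q_D)q_D - 31q_D.
Leader FOC: 231 - 3q_D = 0, so q_D = 77.
Then q_H = (436 - 3·77)/6 = 205/6.
Price P = 480 - 3·(667/6) = 293/2.
Delta's profit: (293/2 - 31)·77 - 3471 = 5422.5000.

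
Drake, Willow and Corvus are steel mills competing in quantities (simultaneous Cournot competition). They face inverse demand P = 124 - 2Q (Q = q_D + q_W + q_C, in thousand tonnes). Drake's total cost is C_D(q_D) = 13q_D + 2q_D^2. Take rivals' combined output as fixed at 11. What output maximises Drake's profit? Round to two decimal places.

With rivals' combined output fixed at 11, Drake's profit is π_D = (124 - 2·11 - 2q_D)q_D - (13q_D + 2q_D²) = (102 - 2q_D)q_D - (13q_D + 2q_D²).
∂π_D/∂q_D = 89 - 8q_D = 0, so q_D = 89/8.

11.13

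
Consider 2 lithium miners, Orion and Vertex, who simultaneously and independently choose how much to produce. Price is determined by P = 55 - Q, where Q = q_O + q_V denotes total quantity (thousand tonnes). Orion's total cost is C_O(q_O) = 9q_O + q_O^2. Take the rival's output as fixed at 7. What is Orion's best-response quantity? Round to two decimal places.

With the rival's output fixed at 7, Orion's profit is π_O = (55 - 7 - q_O)q_O - (9q_O + q_O²) = (48 - q_O)q_O - (9q_O + q_O²).
∂π_O/∂q_O = 39 - 4q_O = 0, so q_O = 39/4.

9.75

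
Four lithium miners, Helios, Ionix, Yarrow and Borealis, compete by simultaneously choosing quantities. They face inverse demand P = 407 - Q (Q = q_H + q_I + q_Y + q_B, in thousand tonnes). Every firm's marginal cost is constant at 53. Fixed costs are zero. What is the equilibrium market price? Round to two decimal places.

123.80

A representative firm's profit is π_i = q_i(407 - Q) - 53q_i.
First-order condition (treating rivals' output as given): 354 - 2q_i - Σ_{j≠i} q_j = 0.
By symmetry each firm produces the same amount; substituting Σ_{j≠i} q_j = 3q_i yields q_i = 354/5.
Total output Q = 1416/5, so price P = 407 - 1416/5 = 619/5.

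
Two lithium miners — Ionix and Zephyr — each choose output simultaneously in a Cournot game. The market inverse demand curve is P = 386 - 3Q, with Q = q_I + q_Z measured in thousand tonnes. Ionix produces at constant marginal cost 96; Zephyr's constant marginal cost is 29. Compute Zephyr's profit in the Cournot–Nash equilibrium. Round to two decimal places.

Ionix's profit: π_I = (386 - 3Q)q_I - (96q_I). Setting ∂π_I/∂q_I = 0: 290 - 6q_I - 3(q_Z) = 0.
Zephyr's first-order condition: 357 - 6q_Z - 3(q_I) = 0.
So q_I = (290 - 3q_Z)/6 and q_Z = (357 - 3q_I)/6.
Substituting one into the other gives q_I = 223/9 and q_Z = 424/9.
Price P = 386 - 3·(647/9) = 511/3.
Zephyr's profit: (511/3 - 29)·(424/9) = 6658.3704.

6658.37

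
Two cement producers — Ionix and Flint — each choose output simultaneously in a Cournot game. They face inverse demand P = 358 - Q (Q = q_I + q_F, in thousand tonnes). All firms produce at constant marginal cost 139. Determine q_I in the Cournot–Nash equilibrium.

73

A representative firm's profit is π_i = q_i(358 - Q) - 139q_i.
First-order condition (treating rivals' output as given): 219 - 2q_i - q_j = 0.
With identical firms every q_j equals q_i, so q_j = q_i and 219 = 3q_i, giving q_i = 73.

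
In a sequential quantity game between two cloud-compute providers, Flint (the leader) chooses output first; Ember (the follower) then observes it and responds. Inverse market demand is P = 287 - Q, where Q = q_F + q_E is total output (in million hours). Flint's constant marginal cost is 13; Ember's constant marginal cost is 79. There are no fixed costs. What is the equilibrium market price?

98

The follower Ember best-responds to any q_F: π_E = (287 - Q)q_E - 79q_E.
∂π_E/∂q_E = 208 - q_F - 2q_E = 0 gives the reaction function q_E = (208 - q_F)/2.
Flint substitutes q_E(q_F) into its own profit: π_F = q_F(287 - q_F - (208 - q_F)/2) - 13q_F = (183 - (1/2)q_F)q_F - 13q_F.
The leader's first-order condition 170 - q_F = 0 yields q_F = 170.
Then q_E = (208 - 170)/2 = 19.
Total output Q = 189, so price P = 287 - 189 = 98.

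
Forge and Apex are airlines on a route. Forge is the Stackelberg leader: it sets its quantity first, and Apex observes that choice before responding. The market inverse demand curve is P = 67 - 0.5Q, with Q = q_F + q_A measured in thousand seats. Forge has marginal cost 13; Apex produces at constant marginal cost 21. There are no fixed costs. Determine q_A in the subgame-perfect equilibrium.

15

Solve by backward induction. Given q_F, the follower Apex maximises π_A = (67 - (1/2)q_F - (1/2)q_A)q_A - 21q_A.
Follower FOC: 46 - (1/2)q_F - q_A = 0, so q_A(q_F) = (46 - (1/2)q_F).
The leader anticipates this reaction. Substituting into P = 67 - 0.5Q gives P = 44 - (1/4)q_F, so π_F = (44 - (1/4)q_F)q_F - 13q_F.
Maximising: ∂π_F/∂q_F = 31 - (1/2)q_F = 0, giving q_F = 62.
Then q_A = (46 - (1/2)·62) = 15.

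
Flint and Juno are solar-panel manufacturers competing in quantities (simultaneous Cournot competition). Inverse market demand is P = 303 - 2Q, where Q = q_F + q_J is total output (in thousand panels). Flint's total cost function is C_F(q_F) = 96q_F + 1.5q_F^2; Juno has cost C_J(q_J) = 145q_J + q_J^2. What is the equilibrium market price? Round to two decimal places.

Flint's profit: π_F = (303 - 2Q)q_F - (96q_F + (3/2)q_F²). Setting ∂π_F/∂q_F = 0: 207 - 7q_F - 2(q_J) = 0.
Juno's profit: π_J = (303 - 2Q)q_J - (145q_J + q_J²). Setting ∂π_J/∂q_J = 0: 158 - 6q_J - 2(q_F) = 0.
So q_F = (207 - 2q_J)/7 and q_J = (158 - 2q_F)/6.
Substituting one into the other gives q_F = 463/19 and q_J = 346/19.
Total output Q = 809/19, so price P = 303 - 2·(809/19) = 217.8421.

217.84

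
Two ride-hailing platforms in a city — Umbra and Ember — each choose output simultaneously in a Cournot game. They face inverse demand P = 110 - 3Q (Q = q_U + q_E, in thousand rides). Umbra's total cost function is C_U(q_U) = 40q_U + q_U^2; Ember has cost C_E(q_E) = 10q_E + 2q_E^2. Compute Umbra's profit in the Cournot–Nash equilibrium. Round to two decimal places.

126.96

Umbra's profit: π_U = (110 - 3Q)q_U - (40q_U + q_U²). Setting ∂π_U/∂q_U = 0: 70 - 8q_U - 3(q_E) = 0.
Ember's profit: π_E = (110 - 3Q)q_E - (10q_E + 2q_E²). Setting ∂π_E/∂q_E = 0: 100 - 10q_E - 3(q_U) = 0.
So q_U = (70 - 3q_E)/8 and q_E = (100 - 3q_U)/10.
Substituting one into the other gives q_U = 400/71 and q_E = 590/71.
Price P = 110 - 3·(990/71) = 68.1690.
Umbra's profit: 68.1690·(400/71) - 40·(400/71) - (400/71)² = 126.9589.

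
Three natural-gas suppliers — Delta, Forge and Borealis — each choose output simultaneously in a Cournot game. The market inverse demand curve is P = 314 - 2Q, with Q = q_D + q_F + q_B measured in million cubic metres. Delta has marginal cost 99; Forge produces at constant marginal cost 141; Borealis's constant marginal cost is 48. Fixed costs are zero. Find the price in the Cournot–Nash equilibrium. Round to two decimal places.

150.50

Delta's profit: π_D = (314 - 2Q)q_D - (99q_D). Setting ∂π_D/∂q_D = 0: 215 - 4q_D - 2(q_F + q_B) = 0.
Forge's profit: π_F = (314 - 2Q)q_F - (141q_F). Setting ∂π_F/∂q_F = 0: 173 - 4q_F - 2(q_D + q_B) = 0.
Borealis's first-order condition: 266 - 4q_B - 2(q_D + q_F) = 0.
Adding the 3 conditions: 654 − 4Q − 4Q = 0, i.e. Q = 327/4.
Back-substituting: q_D = (215 − 327/2)/2 = 103/4, q_F = (173 − 327/2)/2 = 19/4, q_B = (266 − 327/2)/2 = 205/4.
Total output Q = 327/4, so price P = 314 - 2·(327/4) = 301/2.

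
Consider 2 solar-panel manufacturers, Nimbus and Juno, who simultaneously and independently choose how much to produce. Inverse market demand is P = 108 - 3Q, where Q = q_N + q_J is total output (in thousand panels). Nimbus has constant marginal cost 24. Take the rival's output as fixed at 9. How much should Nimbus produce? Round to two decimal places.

With the rival's output fixed at 9, Nimbus's profit is π_N = (108 - 3·9 - 3q_N)q_N - (24q_N) = (81 - 3q_N)q_N - (24q_N).
∂π_N/∂q_N = 57 - 6q_N = 0, so q_N = 19/2.

9.50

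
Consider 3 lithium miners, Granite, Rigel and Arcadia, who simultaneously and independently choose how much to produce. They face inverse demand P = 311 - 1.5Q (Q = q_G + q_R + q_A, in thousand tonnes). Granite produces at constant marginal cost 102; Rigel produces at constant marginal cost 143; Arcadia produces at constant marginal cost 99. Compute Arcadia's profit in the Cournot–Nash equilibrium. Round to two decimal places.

Granite's profit: π_G = (311 - 1.5Q)q_G - (102q_G). Setting ∂π_G/∂q_G = 0: 209 - 3q_G - (3/2)(q_R + q_A) = 0.
Rigel's first-order condition: 168 - 3q_R - (3/2)(q_G + q_A) = 0.
Arcadia's profit: π_A = (311 - 1.5Q)q_A - (99q_A). Setting ∂π_A/∂q_A = 0: 212 - 3q_A - (3/2)(q_G + q_R) = 0.
Adding the 3 conditions: 589 − 3Q − 3Q = 0, i.e. Q = 589/6.
Back-substituting: q_G = (209 − 589/4)/(3/2) = 247/6, q_R = (168 − 589/4)/(3/2) = 83/6, q_A = (212 − 589/4)/(3/2) = 259/6.
Price P = 311 - (3/2)·(589/6) = 655/4.
Arcadia's profit: (655/4 - 99)·(259/6) = 2795.0417.

2795.04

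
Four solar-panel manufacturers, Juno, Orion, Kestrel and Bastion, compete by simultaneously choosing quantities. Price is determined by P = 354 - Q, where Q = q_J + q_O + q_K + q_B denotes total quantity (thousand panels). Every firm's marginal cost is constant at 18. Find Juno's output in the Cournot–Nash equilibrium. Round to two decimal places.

Each firm earns π_i = (354 - Q)q_i - 18q_i.
Setting ∂π_i/∂q_i = 0 with rivals' quantities fixed: 336 - 2q_i - Σ_{j≠i} q_j = 0.
By symmetry each firm produces the same amount; substituting Σ_{j≠i} q_j = 3q_i yields q_i = 336/5.

67.20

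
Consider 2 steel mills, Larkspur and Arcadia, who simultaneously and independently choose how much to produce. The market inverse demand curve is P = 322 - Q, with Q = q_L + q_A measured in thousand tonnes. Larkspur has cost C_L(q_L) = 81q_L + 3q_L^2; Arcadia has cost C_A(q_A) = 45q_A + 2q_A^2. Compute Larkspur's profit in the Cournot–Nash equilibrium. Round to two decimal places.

2474.53

Larkspur's profit: π_L = (322 - Q)q_L - (81q_L + 3q_L²). Setting ∂π_L/∂q_L = 0: 241 - 8q_L - (q_A) = 0.
Arcadia's first-order condition: 277 - 6q_A - (q_L) = 0.
Rearranging gives the reaction functions q_L = (241 - q_A)/8 and q_A = (277 - q_L)/6.
Solving the pair: q_L = 1169/47, q_A = 1975/47.
Price P = 322 - 66.8936 = 255.1064.
Larkspur's profit: 255.1064·(1169/47) - 81·(1169/47) - 3(1169/47)² = 2474.5333.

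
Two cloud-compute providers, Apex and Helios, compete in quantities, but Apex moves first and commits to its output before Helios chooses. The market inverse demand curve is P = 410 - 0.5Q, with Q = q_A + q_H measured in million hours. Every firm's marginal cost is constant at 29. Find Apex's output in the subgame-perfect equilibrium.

The follower Helios best-responds to any q_A: π_H = (410 - 0.5Q)q_H - 29q_H.
Follower FOC: 381 - (1/2)q_A - q_H = 0, so q_H(q_A) = (381 - (1/2)q_A).
Apex substitutes q_H(q_A) into its own profit: π_A = q_A(410 - (1/2)q_A - (381 - (1/2)q_A)/2) - 29q_A = (439/2 - (1/4)q_A)q_A - 29q_A.
The leader's first-order condition 381/2 - (1/2)q_A = 0 yields q_A = 381.
Then q_H = (381 - (1/2)·381) = 381/2.

381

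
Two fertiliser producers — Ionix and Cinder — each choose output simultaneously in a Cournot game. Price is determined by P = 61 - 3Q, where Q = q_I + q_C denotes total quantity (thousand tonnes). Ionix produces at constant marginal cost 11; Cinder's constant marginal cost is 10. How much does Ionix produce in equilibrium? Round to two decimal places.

Ionix's profit: π_I = (61 - 3Q)q_I - (11q_I). Setting ∂π_I/∂q_I = 0: 50 - 6q_I - 3(q_C) = 0.
Cinder's first-order condition: 51 - 6q_C - 3(q_I) = 0.
Best responses: q_I = (50 - 3q_C)/6, q_C = (51 - 3q_I)/6.
Substituting one into the other gives q_I = 49/9 and q_C = 52/9.

5.44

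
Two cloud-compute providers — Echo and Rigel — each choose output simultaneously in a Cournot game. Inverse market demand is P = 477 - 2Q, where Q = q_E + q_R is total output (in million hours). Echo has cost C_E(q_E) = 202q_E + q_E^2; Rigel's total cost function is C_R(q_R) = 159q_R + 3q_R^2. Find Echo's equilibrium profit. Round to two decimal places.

4275.19

Echo's profit: π_E = (477 - 2Q)q_E - (202q_E + q_E²). Setting ∂π_E/∂q_E = 0: 275 - 6q_E - 2(q_R) = 0.
Rigel's first-order condition: 318 - 10q_R - 2(q_E) = 0.
Rearranging gives the reaction functions q_E = (275 - 2q_R)/6 and q_R = (318 - 2q_E)/10.
Solving the pair: q_E = 151/4, q_R = 97/4.
Price P = 477 - 2·62 = 353.
Echo's profit: 353·(151/4) - 202·(151/4) - (151/4)² = 4275.1875.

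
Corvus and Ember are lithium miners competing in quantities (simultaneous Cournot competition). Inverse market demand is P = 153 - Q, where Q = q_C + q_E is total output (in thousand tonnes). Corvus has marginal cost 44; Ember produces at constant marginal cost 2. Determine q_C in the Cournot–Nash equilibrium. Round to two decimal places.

Corvus's profit: π_C = (153 - Q)q_C - (44q_C). Setting ∂π_C/∂q_C = 0: 109 - 2q_C - (q_E) = 0.
Ember's first-order condition: 151 - 2q_E - (q_C) = 0.
Rearranging gives the reaction functions q_C = (109 - q_E)/2 and q_E = (151 - q_C)/2.
Solving the pair: q_C = 67/3, q_E = 193/3.

22.33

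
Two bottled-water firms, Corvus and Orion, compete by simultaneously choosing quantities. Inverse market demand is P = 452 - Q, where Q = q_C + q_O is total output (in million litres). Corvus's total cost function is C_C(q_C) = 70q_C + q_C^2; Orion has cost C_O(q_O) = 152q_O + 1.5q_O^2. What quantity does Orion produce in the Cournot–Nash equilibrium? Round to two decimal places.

Corvus's profit: π_C = (452 - Q)q_C - (70q_C + q_C²). Setting ∂π_C/∂q_C = 0: 382 - 4q_C - (q_O) = 0.
Orion's first-order condition: 300 - 5q_O - (q_C) = 0.
Rearranging gives the reaction functions q_C = (382 - q_O)/4 and q_O = (300 - q_C)/5.
Substituting one into the other gives q_C = 1610/19 and q_O = 818/19.

43.05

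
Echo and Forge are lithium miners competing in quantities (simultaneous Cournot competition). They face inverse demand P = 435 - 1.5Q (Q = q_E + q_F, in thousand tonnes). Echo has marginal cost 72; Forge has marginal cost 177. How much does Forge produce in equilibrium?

34

Echo's profit: π_E = (435 - 1.5Q)q_E - (72q_E). Setting ∂π_E/∂q_E = 0: 363 - 3q_E - (3/2)(q_F) = 0.
Forge's profit: π_F = (435 - 1.5Q)q_F - (177q_F). Setting ∂π_F/∂q_F = 0: 258 - 3q_F - (3/2)(q_E) = 0.
Best responses: q_E = (363 - (3/2)q_F)/3, q_F = (258 - (3/2)q_E)/3.
Substituting one into the other gives q_E = 104 and q_F = 34.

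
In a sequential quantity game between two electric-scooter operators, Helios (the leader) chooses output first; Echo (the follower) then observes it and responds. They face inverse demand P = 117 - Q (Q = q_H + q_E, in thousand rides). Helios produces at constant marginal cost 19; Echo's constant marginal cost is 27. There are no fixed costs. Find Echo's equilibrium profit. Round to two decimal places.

342.25

The follower Echo best-responds to any q_H: π_E = (117 - Q)q_E - 27q_E.
∂π_E/∂q_E = 90 - q_H - 2q_E = 0 gives the reaction function q_E = (90 - q_H)/2.
Helios substitutes q_E(q_H) into its own profit: π_H = q_H(117 - q_H - (90 - q_H)/2) - 19q_H = (72 - (1/2)q_H)q_H - 19q_H.
Maximising: ∂π_H/∂q_H = 53 - q_H = 0, giving q_H = 53.
Then q_E = (90 - 53)/2 = 37/2.
Price P = 117 - 143/2 = 91/2.
Echo's profit: (91/2 - 27)·(37/2) = 1369/4.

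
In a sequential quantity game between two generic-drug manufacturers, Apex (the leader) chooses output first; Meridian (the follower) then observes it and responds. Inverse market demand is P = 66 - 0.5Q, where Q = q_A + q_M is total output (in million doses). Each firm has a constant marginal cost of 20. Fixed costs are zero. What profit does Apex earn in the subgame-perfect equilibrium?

529

Solve by backward induction. Given q_A, the follower Meridian maximises π_M = (66 - (1/2)q_A - (1/2)q_M)q_M - 20q_M.
Setting the follower's marginal profit to zero, 46 - (1/2)q_A - q_M = 0, i.e. q_M = (46 - (1/2)q_A).
Apex substitutes q_M(q_A) into its own profit: π_A = q_A(66 - (1/2)q_A - (46 - (1/2)q_A)/2) - 20q_A = (43 - (1/4)q_A)q_A - 20q_A.
Maximising: ∂π_A/∂q_A = 23 - (1/2)q_A = 0, giving q_A = 46.
Then q_M = (46 - (1/2)·46) = 23.
Price P = 66 - (1/2)·69 = 63/2.
Apex's profit: (63/2 - 20)·46 = 529.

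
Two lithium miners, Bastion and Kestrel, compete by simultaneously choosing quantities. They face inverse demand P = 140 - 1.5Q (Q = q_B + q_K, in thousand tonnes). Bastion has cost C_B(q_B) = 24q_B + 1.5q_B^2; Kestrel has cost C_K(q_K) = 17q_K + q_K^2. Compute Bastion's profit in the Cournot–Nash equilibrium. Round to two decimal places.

609.38

Bastion's profit: π_B = (140 - 1.5Q)q_B - (24q_B + (3/2)q_B²). Setting ∂π_B/∂q_B = 0: 116 - 6q_B - (3/2)(q_K) = 0.
Kestrel's profit: π_K = (140 - 1.5Q)q_K - (17q_K + q_K²). Setting ∂π_K/∂q_K = 0: 123 - 5q_K - (3/2)(q_B) = 0.
Rearranging gives the reaction functions q_B = (116 - (3/2)q_K)/6 and q_K = (123 - (3/2)q_B)/5.
Substituting one into the other gives q_B = 1582/111 and q_K = 752/37.
Price P = 140 - (3/2)·34.5766 = 88.1351.
Bastion's profit: 88.1351·(1582/111) - 24·(1582/111) - (3/2)(1582/111)² = 609.3801.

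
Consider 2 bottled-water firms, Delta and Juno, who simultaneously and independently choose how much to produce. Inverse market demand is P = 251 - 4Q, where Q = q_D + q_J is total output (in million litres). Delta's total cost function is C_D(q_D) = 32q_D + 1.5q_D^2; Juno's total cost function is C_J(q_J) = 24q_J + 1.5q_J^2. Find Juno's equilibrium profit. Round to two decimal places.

Delta's profit: π_D = (251 - 4Q)q_D - (32q_D + (3/2)q_D²). Setting ∂π_D/∂q_D = 0: 219 - 11q_D - 4(q_J) = 0.
Juno's profit: π_J = (251 - 4Q)q_J - (24q_J + (3/2)q_J²). Setting ∂π_J/∂q_J = 0: 227 - 11q_J - 4(q_D) = 0.
Rearranging gives the reaction functions q_D = (219 - 4q_J)/11 and q_J = (227 - 4q_D)/11.
Solving the pair: q_D = 1501/105, q_J = 1621/105.
Price P = 251 - 4·(446/15) = 1981/15.
Juno's profit: (1981/15)·(1621/105) - 24·(1621/105) - (3/2)(1621/105)² = 1310.8413.

1310.84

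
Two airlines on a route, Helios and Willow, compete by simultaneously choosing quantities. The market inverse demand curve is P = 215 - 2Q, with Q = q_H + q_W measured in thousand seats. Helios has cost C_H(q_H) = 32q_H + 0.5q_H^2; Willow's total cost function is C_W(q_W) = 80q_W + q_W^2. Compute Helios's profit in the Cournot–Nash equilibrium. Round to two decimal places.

Helios's profit: π_H = (215 - 2Q)q_H - (32q_H + (1/2)q_H²). Setting ∂π_H/∂q_H = 0: 183 - 5q_H - 2(q_W) = 0.
Willow's profit: π_W = (215 - 2Q)q_W - (80q_W + q_W²). Setting ∂π_W/∂q_W = 0: 135 - 6q_W - 2(q_H) = 0.
So q_H = (183 - 2q_W)/5 and q_W = (135 - 2q_H)/6.
Solving the pair: q_H = 414/13, q_W = 309/26.
Price P = 215 - 2·(1137/26) = 1658/13.
Helios's profit: (1658/13)·(414/13) - 32·(414/13) - (1/2)(414/13)² = 2535.4438.

2535.44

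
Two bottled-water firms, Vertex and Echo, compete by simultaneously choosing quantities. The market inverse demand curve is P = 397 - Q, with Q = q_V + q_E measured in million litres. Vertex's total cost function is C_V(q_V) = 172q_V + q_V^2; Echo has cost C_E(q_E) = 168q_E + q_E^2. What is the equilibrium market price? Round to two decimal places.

306.20

Vertex's profit: π_V = (397 - Q)q_V - (172q_V + q_V²). Setting ∂π_V/∂q_V = 0: 225 - 4q_V - (q_E) = 0.
Echo's first-order condition: 229 - 4q_E - (q_V) = 0.
So q_V = (225 - q_E)/4 and q_E = (229 - q_V)/4.
Substituting one into the other gives q_V = 671/15 and q_E = 691/15.
Total output Q = 454/5, so price P = 397 - 454/5 = 1531/5.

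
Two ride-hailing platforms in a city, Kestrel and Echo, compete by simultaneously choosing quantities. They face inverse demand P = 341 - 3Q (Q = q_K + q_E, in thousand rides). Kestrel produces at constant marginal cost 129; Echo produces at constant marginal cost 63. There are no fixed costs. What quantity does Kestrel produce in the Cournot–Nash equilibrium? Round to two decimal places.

Kestrel's profit: π_K = (341 - 3Q)q_K - (129q_K). Setting ∂π_K/∂q_K = 0: 212 - 6q_K - 3(q_E) = 0.
Echo's first-order condition: 278 - 6q_E - 3(q_K) = 0.
Best responses: q_K = (212 - 3q_E)/6, q_E = (278 - 3q_K)/6.
Substituting one into the other gives q_K = 146/9 and q_E = 344/9.

16.22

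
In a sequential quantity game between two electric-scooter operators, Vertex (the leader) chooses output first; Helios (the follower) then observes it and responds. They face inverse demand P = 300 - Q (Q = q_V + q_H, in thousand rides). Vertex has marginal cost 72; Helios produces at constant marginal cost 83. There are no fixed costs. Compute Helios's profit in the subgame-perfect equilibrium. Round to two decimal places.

The follower Helios best-responds to any q_V: π_H = (300 - Q)q_H - 83q_H.
Setting the follower's marginal profit to zero, 217 - q_V - 2q_H = 0, i.e. q_H = (217 - q_V)/2.
The leader anticipates this reaction. Substituting into P = 300 - Q gives P = 383/2 - (1/2)q_V, so π_V = (383/2 - (1/2)q_V)q_V - 72q_V.
Leader FOC: 239/2 - q_V = 0, so q_V = 239/2.
Then q_H = (217 - 239/2)/2 = 195/4.
Price P = 300 - 673/4 = 527/4.
Helios's profit: (527/4 - 83)·(195/4) = 2376.5625.

2376.56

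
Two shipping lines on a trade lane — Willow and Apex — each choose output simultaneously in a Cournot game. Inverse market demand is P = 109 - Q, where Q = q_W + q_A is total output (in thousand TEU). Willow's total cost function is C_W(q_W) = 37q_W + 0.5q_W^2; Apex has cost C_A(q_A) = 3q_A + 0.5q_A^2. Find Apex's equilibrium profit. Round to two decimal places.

Willow's profit: π_W = (109 - Q)q_W - (37q_W + (1/2)q_W²). Setting ∂π_W/∂q_W = 0: 72 - 3q_W - (q_A) = 0.
Apex's first-order condition: 106 - 3q_A - (q_W) = 0.
Best responses: q_W = (72 - q_A)/3, q_A = (106 - q_W)/3.
Solving the pair: q_W = 55/4, q_A = 123/4.
Price P = 109 - 89/2 = 129/2.
Apex's profit: (129/2)·(123/4) - 3·(123/4) - (1/2)(123/4)² = 1418.3438.

1418.34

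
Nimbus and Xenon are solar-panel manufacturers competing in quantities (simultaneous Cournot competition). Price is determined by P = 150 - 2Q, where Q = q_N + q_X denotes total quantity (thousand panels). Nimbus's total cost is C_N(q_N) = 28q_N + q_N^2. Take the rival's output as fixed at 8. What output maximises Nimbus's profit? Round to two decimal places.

17.67

With the rival's output fixed at 8, Nimbus's profit is π_N = (150 - 2·8 - 2q_N)q_N - (28q_N + q_N²) = (134 - 2q_N)q_N - (28q_N + q_N²).
∂π_N/∂q_N = 106 - 6q_N = 0, so q_N = 53/3.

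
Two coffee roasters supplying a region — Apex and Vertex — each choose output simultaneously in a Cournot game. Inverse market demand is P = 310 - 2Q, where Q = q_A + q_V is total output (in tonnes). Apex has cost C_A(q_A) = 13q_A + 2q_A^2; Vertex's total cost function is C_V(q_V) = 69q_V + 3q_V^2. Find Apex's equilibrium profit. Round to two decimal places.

Apex's profit: π_A = (310 - 2Q)q_A - (13q_A + 2q_A²). Setting ∂π_A/∂q_A = 0: 297 - 8q_A - 2(q_V) = 0.
Vertex's first-order condition: 241 - 10q_V - 2(q_A) = 0.
So q_A = (297 - 2q_V)/8 and q_V = (241 - 2q_A)/10.
Solving the pair: q_A = 622/19, q_V = 667/38.
Price P = 310 - 2·(1911/38) = 209.4211.
Apex's profit: 209.4211·(622/19) - 13·(622/19) - 2(622/19)² = 4286.8033.

4286.80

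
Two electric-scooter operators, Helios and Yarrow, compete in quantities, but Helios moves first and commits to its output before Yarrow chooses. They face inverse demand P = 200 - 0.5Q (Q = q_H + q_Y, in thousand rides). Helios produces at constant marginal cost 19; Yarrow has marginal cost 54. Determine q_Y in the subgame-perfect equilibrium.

38

The follower Yarrow best-responds to any q_H: π_Y = (200 - 0.5Q)q_Y - 54q_Y.
Setting the follower's marginal profit to zero, 146 - (1/2)q_H - q_Y = 0, i.e. q_Y = (146 - (1/2)q_H).
The leader anticipates this reaction. Substituting into P = 200 - 0.5Q gives P = 127 - (1/4)q_H, so π_H = (127 - (1/4)q_H)q_H - 19q_H.
Maximising: ∂π_H/∂q_H = 108 - (1/2)q_H = 0, giving q_H = 216.
Then q_Y = (146 - (1/2)·216) = 38.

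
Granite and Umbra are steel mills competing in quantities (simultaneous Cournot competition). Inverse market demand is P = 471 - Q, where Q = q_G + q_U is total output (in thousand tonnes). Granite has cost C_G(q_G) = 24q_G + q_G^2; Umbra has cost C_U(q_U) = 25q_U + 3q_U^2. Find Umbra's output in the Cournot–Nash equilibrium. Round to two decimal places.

Granite's profit: π_G = (471 - Q)q_G - (24q_G + q_G²). Setting ∂π_G/∂q_G = 0: 447 - 4q_G - (q_U) = 0.
Umbra's first-order condition: 446 - 8q_U - (q_G) = 0.
Best responses: q_G = (447 - q_U)/4, q_U = (446 - q_G)/8.
Solving the pair: q_G = 100.9677, q_U = 1337/31.

43.13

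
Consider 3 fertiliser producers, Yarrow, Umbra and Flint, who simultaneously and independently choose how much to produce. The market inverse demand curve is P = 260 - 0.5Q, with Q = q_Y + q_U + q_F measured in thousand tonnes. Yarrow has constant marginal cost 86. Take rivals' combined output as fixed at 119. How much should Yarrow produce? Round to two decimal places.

With rivals' combined output fixed at 119, Yarrow's profit is π_Y = (260 - (1/2)·119 - (1/2)q_Y)q_Y - (86q_Y) = (401/2 - (1/2)q_Y)q_Y - (86q_Y).
∂π_Y/∂q_Y = 229/2 - q_Y = 0, so q_Y = 229/2.

114.50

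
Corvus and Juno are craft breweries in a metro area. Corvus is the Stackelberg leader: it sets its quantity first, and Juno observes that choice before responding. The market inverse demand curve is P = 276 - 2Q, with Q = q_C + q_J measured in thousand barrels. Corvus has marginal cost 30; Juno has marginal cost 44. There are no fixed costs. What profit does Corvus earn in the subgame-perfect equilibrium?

Solve by backward induction. Given q_C, the follower Juno maximises π_J = (276 - 2q_C - 2q_J)q_J - 44q_J.
Follower FOC: 232 - 2q_C - 4q_J = 0, so q_J(q_C) = (232 - 2q_C)/4.
The leader anticipates this reaction. Substituting into P = 276 - 2Q gives P = 160 - q_C, so π_C = (160 - q_C)q_C - 30q_C.
Maximising: ∂π_C/∂q_C = 130 - 2q_C = 0, giving q_C = 65.
Then q_J = (232 - 2·65)/4 = 51/2.
Price P = 276 - 2·(181/2) = 95.
Corvus's profit: (95 - 30)·65 = 4225.

4225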